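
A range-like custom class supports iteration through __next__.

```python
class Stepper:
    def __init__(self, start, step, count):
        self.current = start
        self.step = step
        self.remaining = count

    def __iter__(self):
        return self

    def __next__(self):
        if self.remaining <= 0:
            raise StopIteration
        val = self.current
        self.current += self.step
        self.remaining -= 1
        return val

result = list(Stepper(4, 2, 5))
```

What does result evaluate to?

Step 1: Stepper starts at 4, increments by 2, for 5 steps:
  Yield 4, then current += 2
  Yield 6, then current += 2
  Yield 8, then current += 2
  Yield 10, then current += 2
  Yield 12, then current += 2
Therefore result = [4, 6, 8, 10, 12].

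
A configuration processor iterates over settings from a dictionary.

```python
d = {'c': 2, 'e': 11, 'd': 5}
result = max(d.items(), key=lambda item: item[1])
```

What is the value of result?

Step 1: Find item with maximum value:
  ('c', 2)
  ('e', 11)
  ('d', 5)
Step 2: Maximum value is 11 at key 'e'.
Therefore result = ('e', 11).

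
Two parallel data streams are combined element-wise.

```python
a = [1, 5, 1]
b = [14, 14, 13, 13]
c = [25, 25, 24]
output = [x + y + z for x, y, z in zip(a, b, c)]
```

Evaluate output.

Step 1: zip three lists (truncates to shortest, len=3):
  1 + 14 + 25 = 40
  5 + 14 + 25 = 44
  1 + 13 + 24 = 38
Therefore output = [40, 44, 38].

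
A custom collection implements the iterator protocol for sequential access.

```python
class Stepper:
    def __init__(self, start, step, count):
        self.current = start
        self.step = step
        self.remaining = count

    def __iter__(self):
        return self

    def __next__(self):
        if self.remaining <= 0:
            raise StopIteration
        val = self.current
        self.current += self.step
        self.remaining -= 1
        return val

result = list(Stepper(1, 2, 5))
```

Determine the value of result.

Step 1: Stepper starts at 1, increments by 2, for 5 steps:
  Yield 1, then current += 2
  Yield 3, then current += 2
  Yield 5, then current += 2
  Yield 7, then current += 2
  Yield 9, then current += 2
Therefore result = [1, 3, 5, 7, 9].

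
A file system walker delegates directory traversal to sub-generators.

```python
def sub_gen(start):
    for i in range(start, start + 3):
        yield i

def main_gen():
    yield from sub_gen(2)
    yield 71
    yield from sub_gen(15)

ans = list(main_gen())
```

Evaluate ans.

Step 1: main_gen() delegates to sub_gen(2):
  yield 2
  yield 3
  yield 4
Step 2: yield 71
Step 3: Delegates to sub_gen(15):
  yield 15
  yield 16
  yield 17
Therefore ans = [2, 3, 4, 71, 15, 16, 17].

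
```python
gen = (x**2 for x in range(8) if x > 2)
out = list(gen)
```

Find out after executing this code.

Step 1: For range(8), keep x > 2, then square:
  x=0: 0 <= 2, excluded
  x=1: 1 <= 2, excluded
  x=2: 2 <= 2, excluded
  x=3: 3 > 2, yield 3**2 = 9
  x=4: 4 > 2, yield 4**2 = 16
  x=5: 5 > 2, yield 5**2 = 25
  x=6: 6 > 2, yield 6**2 = 36
  x=7: 7 > 2, yield 7**2 = 49
Therefore out = [9, 16, 25, 36, 49].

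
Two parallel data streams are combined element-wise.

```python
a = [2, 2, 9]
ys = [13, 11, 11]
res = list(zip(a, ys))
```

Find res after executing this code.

Step 1: zip pairs elements at same index:
  Index 0: (2, 13)
  Index 1: (2, 11)
  Index 2: (9, 11)
Therefore res = [(2, 13), (2, 11), (9, 11)].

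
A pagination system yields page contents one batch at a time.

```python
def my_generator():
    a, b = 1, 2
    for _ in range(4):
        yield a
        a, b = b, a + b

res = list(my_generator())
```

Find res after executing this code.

Step 1: Fibonacci-like sequence starting with a=1, b=2:
  Iteration 1: yield a=1, then a,b = 2,3
  Iteration 2: yield a=2, then a,b = 3,5
  Iteration 3: yield a=3, then a,b = 5,8
  Iteration 4: yield a=5, then a,b = 8,13
Therefore res = [1, 2, 3, 5].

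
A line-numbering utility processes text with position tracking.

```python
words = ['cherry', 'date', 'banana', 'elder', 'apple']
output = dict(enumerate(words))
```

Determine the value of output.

Step 1: enumerate pairs indices with words:
  0 -> 'cherry'
  1 -> 'date'
  2 -> 'banana'
  3 -> 'elder'
  4 -> 'apple'
Therefore output = {0: 'cherry', 1: 'date', 2: 'banana', 3: 'elder', 4: 'apple'}.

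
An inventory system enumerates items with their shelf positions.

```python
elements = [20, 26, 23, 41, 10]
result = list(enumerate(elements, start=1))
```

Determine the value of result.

Step 1: enumerate with start=1:
  (1, 20)
  (2, 26)
  (3, 23)
  (4, 41)
  (5, 10)
Therefore result = [(1, 20), (2, 26), (3, 23), (4, 41), (5, 10)].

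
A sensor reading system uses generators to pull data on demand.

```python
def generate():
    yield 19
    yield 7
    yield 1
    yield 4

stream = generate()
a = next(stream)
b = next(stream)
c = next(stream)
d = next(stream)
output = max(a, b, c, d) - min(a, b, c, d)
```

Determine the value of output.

Step 1: Create generator and consume all values:
  a = next(stream) = 19
  b = next(stream) = 7
  c = next(stream) = 1
  d = next(stream) = 4
Step 2: max = 19, min = 1, output = 19 - 1 = 18.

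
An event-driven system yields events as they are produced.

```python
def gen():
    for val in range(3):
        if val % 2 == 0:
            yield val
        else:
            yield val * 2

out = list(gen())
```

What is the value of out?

Step 1: For each val in range(3), yield val if even, else val*2:
  val=0 (even): yield 0
  val=1 (odd): yield 1*2 = 2
  val=2 (even): yield 2
Therefore out = [0, 2, 2].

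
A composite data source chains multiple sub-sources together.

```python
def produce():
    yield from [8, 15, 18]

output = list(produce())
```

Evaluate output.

Step 1: yield from delegates to the iterable, yielding each element.
Step 2: Collected values: [8, 15, 18].
Therefore output = [8, 15, 18].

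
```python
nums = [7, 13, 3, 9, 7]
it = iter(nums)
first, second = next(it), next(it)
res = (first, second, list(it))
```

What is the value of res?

Step 1: Create iterator over [7, 13, 3, 9, 7].
Step 2: first = 7, second = 13.
Step 3: Remaining elements: [3, 9, 7].
Therefore res = (7, 13, [3, 9, 7]).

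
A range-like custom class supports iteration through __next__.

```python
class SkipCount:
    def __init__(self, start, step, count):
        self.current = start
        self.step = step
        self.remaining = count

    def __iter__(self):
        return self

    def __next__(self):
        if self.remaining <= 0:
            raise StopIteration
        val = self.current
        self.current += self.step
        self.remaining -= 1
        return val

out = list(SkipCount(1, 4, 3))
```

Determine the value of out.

Step 1: SkipCount starts at 1, increments by 4, for 3 steps:
  Yield 1, then current += 4
  Yield 5, then current += 4
  Yield 9, then current += 4
Therefore out = [1, 5, 9].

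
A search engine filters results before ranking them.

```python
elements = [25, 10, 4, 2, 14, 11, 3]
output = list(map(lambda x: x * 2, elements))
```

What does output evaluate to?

Step 1: Apply lambda x: x * 2 to each element:
  25 -> 50
  10 -> 20
  4 -> 8
  2 -> 4
  14 -> 28
  11 -> 22
  3 -> 6
Therefore output = [50, 20, 8, 4, 28, 22, 6].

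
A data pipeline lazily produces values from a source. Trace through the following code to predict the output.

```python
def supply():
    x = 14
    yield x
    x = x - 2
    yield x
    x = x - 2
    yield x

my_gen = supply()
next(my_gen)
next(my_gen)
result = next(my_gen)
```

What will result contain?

Step 1: Trace through generator execution:
  Yield 1: x starts at 14, yield 14
  Yield 2: x = 14 - 2 = 12, yield 12
  Yield 3: x = 12 - 2 = 10, yield 10
Step 2: First next() gets 14, second next() gets the second value, third next() yields 10.
Therefore result = 10.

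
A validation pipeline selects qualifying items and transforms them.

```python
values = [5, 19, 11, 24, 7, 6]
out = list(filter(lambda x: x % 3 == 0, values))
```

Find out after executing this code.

Step 1: Filter elements divisible by 3:
  5 % 3 = 2: removed
  19 % 3 = 1: removed
  11 % 3 = 2: removed
  24 % 3 = 0: kept
  7 % 3 = 1: removed
  6 % 3 = 0: kept
Therefore out = [24, 6].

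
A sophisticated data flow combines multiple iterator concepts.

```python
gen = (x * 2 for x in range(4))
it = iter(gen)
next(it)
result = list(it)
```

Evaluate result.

Step 1: Generator produces [0, 2, 4, 6].
Step 2: next(it) consumes first element (0).
Step 3: list(it) collects remaining: [2, 4, 6].
Therefore result = [2, 4, 6].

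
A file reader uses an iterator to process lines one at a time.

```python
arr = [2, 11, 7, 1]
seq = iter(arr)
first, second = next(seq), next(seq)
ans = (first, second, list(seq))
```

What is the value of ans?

Step 1: Create iterator over [2, 11, 7, 1].
Step 2: first = 2, second = 11.
Step 3: Remaining elements: [7, 1].
Therefore ans = (2, 11, [7, 1]).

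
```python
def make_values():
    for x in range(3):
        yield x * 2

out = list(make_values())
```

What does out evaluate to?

Step 1: For each x in range(3), yield x * 2:
  x=0: yield 0 * 2 = 0
  x=1: yield 1 * 2 = 2
  x=2: yield 2 * 2 = 4
Therefore out = [0, 2, 4].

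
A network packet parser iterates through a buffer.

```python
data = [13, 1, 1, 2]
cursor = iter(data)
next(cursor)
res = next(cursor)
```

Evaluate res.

Step 1: Create iterator over [13, 1, 1, 2].
Step 2: next() consumes 13.
Step 3: next() returns 1.
Therefore res = 1.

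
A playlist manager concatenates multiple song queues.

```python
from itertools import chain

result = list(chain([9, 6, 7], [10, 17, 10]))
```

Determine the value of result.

Step 1: chain() concatenates iterables: [9, 6, 7] + [10, 17, 10].
Therefore result = [9, 6, 7, 10, 17, 10].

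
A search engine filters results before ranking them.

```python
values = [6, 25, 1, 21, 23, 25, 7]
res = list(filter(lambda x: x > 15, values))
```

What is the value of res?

Step 1: Filter elements > 15:
  6: removed
  25: kept
  1: removed
  21: kept
  23: kept
  25: kept
  7: removed
Therefore res = [25, 21, 23, 25].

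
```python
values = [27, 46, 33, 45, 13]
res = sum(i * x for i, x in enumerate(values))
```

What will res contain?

Step 1: Compute i * x for each (i, x) in enumerate([27, 46, 33, 45, 13]):
  i=0, x=27: 0*27 = 0
  i=1, x=46: 1*46 = 46
  i=2, x=33: 2*33 = 66
  i=3, x=45: 3*45 = 135
  i=4, x=13: 4*13 = 52
Step 2: sum = 0 + 46 + 66 + 135 + 52 = 299.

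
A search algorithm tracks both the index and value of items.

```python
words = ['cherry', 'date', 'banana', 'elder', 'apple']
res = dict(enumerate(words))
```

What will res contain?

Step 1: enumerate pairs indices with words:
  0 -> 'cherry'
  1 -> 'date'
  2 -> 'banana'
  3 -> 'elder'
  4 -> 'apple'
Therefore res = {0: 'cherry', 1: 'date', 2: 'banana', 3: 'elder', 4: 'apple'}.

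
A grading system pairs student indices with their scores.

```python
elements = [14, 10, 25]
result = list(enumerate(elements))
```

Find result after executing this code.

Step 1: enumerate pairs each element with its index:
  (0, 14)
  (1, 10)
  (2, 25)
Therefore result = [(0, 14), (1, 10), (2, 25)].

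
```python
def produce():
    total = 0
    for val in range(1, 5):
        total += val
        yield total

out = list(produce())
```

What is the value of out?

Step 1: Generator accumulates running sum:
  val=1: total = 1, yield 1
  val=2: total = 3, yield 3
  val=3: total = 6, yield 6
  val=4: total = 10, yield 10
Therefore out = [1, 3, 6, 10].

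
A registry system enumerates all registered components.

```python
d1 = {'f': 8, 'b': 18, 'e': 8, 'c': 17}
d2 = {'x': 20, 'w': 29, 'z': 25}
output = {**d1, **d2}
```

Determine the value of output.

Step 1: Merge d1 and d2 (d2 values override on key conflicts).
Step 2: d1 has keys ['f', 'b', 'e', 'c'], d2 has keys ['x', 'w', 'z'].
Therefore output = {'f': 8, 'b': 18, 'e': 8, 'c': 17, 'x': 20, 'w': 29, 'z': 25}.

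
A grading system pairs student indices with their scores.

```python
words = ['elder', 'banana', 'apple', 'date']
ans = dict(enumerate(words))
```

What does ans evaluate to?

Step 1: enumerate pairs indices with words:
  0 -> 'elder'
  1 -> 'banana'
  2 -> 'apple'
  3 -> 'date'
Therefore ans = {0: 'elder', 1: 'banana', 2: 'apple', 3: 'date'}.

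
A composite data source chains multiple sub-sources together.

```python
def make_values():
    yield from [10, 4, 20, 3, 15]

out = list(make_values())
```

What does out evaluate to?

Step 1: yield from delegates to the iterable, yielding each element.
Step 2: Collected values: [10, 4, 20, 3, 15].
Therefore out = [10, 4, 20, 3, 15].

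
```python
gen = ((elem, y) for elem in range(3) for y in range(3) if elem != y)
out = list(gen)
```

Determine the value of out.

Step 1: Nested generator over range(3) x range(3) where elem != y:
  (0, 0): excluded (elem == y)
  (0, 1): included
  (0, 2): included
  (1, 0): included
  (1, 1): excluded (elem == y)
  (1, 2): included
  (2, 0): included
  (2, 1): included
  (2, 2): excluded (elem == y)
Therefore out = [(0, 1), (0, 2), (1, 0), (1, 2), (2, 0), (2, 1)].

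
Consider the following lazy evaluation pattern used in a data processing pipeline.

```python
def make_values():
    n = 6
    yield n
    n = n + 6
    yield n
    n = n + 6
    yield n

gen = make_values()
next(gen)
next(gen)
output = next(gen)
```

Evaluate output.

Step 1: Trace through generator execution:
  Yield 1: n starts at 6, yield 6
  Yield 2: n = 6 + 6 = 12, yield 12
  Yield 3: n = 12 + 6 = 18, yield 18
Step 2: First next() gets 6, second next() gets the second value, third next() yields 18.
Therefore output = 18.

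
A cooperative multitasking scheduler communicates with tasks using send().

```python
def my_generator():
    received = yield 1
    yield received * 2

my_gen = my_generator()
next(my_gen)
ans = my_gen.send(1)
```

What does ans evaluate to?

Step 1: next(my_gen) advances to first yield, producing 1.
Step 2: send(1) resumes, received = 1.
Step 3: yield received * 2 = 1 * 2 = 2.
Therefore ans = 2.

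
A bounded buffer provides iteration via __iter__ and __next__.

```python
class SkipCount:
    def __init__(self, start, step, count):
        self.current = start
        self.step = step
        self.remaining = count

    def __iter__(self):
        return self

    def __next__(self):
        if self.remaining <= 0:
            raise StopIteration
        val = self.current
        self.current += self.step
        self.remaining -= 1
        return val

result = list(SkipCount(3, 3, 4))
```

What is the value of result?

Step 1: SkipCount starts at 3, increments by 3, for 4 steps:
  Yield 3, then current += 3
  Yield 6, then current += 3
  Yield 9, then current += 3
  Yield 12, then current += 3
Therefore result = [3, 6, 9, 12].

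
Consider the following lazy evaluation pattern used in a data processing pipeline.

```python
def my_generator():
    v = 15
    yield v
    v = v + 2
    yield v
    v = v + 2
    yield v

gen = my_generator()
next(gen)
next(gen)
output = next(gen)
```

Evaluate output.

Step 1: Trace through generator execution:
  Yield 1: v starts at 15, yield 15
  Yield 2: v = 15 + 2 = 17, yield 17
  Yield 3: v = 17 + 2 = 19, yield 19
Step 2: First next() gets 15, second next() gets the second value, third next() yields 19.
Therefore output = 19.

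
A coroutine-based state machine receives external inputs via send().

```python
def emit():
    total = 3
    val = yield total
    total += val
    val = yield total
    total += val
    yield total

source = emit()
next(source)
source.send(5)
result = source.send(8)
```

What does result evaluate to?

Step 1: next() -> yield total=3.
Step 2: send(5) -> val=5, total = 3+5 = 8, yield 8.
Step 3: send(8) -> val=8, total = 8+8 = 16, yield 16.
Therefore result = 16.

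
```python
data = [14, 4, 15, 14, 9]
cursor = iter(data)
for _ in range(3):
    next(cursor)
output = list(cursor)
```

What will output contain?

Step 1: Create iterator over [14, 4, 15, 14, 9].
Step 2: Advance 3 positions (consuming [14, 4, 15]).
Step 3: list() collects remaining elements: [14, 9].
Therefore output = [14, 9].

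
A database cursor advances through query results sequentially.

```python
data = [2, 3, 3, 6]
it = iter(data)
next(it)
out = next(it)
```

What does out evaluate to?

Step 1: Create iterator over [2, 3, 3, 6].
Step 2: next() consumes 2.
Step 3: next() returns 3.
Therefore out = 3.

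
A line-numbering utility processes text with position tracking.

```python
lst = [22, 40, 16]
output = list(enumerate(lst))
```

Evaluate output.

Step 1: enumerate pairs each element with its index:
  (0, 22)
  (1, 40)
  (2, 16)
Therefore output = [(0, 22), (1, 40), (2, 16)].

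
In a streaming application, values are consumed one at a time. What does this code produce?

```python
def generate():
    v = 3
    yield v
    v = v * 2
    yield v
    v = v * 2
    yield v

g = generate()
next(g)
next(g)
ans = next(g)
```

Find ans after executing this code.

Step 1: Trace through generator execution:
  Yield 1: v starts at 3, yield 3
  Yield 2: v = 3 * 2 = 6, yield 6
  Yield 3: v = 6 * 2 = 12, yield 12
Step 2: First next() gets 3, second next() gets the second value, third next() yields 12.
Therefore ans = 12.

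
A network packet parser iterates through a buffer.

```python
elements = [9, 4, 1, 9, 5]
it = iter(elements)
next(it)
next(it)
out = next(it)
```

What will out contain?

Step 1: Create iterator over [9, 4, 1, 9, 5].
Step 2: next() consumes 9.
Step 3: next() consumes 4.
Step 4: next() returns 1.
Therefore out = 1.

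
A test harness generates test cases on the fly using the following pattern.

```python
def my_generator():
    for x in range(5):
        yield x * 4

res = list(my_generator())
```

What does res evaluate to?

Step 1: For each x in range(5), yield x * 4:
  x=0: yield 0 * 4 = 0
  x=1: yield 1 * 4 = 4
  x=2: yield 2 * 4 = 8
  x=3: yield 3 * 4 = 12
  x=4: yield 4 * 4 = 16
Therefore res = [0, 4, 8, 12, 16].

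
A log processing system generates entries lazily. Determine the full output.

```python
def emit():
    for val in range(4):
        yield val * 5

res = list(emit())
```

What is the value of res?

Step 1: For each val in range(4), yield val * 5:
  val=0: yield 0 * 5 = 0
  val=1: yield 1 * 5 = 5
  val=2: yield 2 * 5 = 10
  val=3: yield 3 * 5 = 15
Therefore res = [0, 5, 10, 15].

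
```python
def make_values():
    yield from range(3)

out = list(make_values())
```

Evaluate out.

Step 1: yield from delegates to the iterable, yielding each element.
Step 2: Collected values: [0, 1, 2].
Therefore out = [0, 1, 2].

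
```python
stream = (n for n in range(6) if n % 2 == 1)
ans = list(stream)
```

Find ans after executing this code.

Step 1: Filter range(6) keeping only odd values:
  n=0: even, excluded
  n=1: odd, included
  n=2: even, excluded
  n=3: odd, included
  n=4: even, excluded
  n=5: odd, included
Therefore ans = [1, 3, 5].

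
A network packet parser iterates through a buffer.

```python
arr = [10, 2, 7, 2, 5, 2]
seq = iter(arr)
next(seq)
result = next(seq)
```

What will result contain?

Step 1: Create iterator over [10, 2, 7, 2, 5, 2].
Step 2: next() consumes 10.
Step 3: next() returns 2.
Therefore result = 2.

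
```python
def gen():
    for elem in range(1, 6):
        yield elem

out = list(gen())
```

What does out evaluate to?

Step 1: The generator yields each value from range(1, 6).
Step 2: list() consumes all yields: [1, 2, 3, 4, 5].
Therefore out = [1, 2, 3, 4, 5].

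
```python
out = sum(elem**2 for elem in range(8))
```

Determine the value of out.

Step 1: Compute elem**2 for each elem in range(8):
  elem=0: 0**2 = 0
  elem=1: 1**2 = 1
  elem=2: 2**2 = 4
  elem=3: 3**2 = 9
  elem=4: 4**2 = 16
  elem=5: 5**2 = 25
  elem=6: 6**2 = 36
  elem=7: 7**2 = 49
Step 2: sum = 0 + 1 + 4 + 9 + 16 + 25 + 36 + 49 = 140.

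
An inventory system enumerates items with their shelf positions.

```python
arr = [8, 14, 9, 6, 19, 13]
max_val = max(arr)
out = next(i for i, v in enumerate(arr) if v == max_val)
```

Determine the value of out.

Step 1: max([8, 14, 9, 6, 19, 13]) = 19.
Step 2: Find first index where value == 19:
  Index 0: 8 != 19
  Index 1: 14 != 19
  Index 2: 9 != 19
  Index 3: 6 != 19
  Index 4: 19 == 19, found!
Therefore out = 4.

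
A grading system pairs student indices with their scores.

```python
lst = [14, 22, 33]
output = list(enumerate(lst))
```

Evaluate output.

Step 1: enumerate pairs each element with its index:
  (0, 14)
  (1, 22)
  (2, 33)
Therefore output = [(0, 14), (1, 22), (2, 33)].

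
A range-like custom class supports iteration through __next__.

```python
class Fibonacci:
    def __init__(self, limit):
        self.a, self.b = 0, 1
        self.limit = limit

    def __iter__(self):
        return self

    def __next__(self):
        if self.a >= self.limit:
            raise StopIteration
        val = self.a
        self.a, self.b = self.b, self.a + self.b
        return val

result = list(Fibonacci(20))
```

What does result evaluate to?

Step 1: Fibonacci-like sequence (a=0, b=1) until >= 20:
  Yield 0, then a,b = 1,1
  Yield 1, then a,b = 1,2
  Yield 1, then a,b = 2,3
  Yield 2, then a,b = 3,5
  Yield 3, then a,b = 5,8
  Yield 5, then a,b = 8,13
  Yield 8, then a,b = 13,21
  Yield 13, then a,b = 21,34
Step 2: 21 >= 20, stop.
Therefore result = [0, 1, 1, 2, 3, 5, 8, 13].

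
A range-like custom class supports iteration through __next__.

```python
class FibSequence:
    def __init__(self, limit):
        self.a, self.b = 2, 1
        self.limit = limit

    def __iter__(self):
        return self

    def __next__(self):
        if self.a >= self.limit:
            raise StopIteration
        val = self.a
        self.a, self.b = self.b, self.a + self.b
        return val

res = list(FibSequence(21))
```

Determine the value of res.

Step 1: Fibonacci-like sequence (a=2, b=1) until >= 21:
  Yield 2, then a,b = 1,3
  Yield 1, then a,b = 3,4
  Yield 3, then a,b = 4,7
  Yield 4, then a,b = 7,11
  Yield 7, then a,b = 11,18
  Yield 11, then a,b = 18,29
  Yield 18, then a,b = 29,47
Step 2: 29 >= 21, stop.
Therefore res = [2, 1, 3, 4, 7, 11, 18].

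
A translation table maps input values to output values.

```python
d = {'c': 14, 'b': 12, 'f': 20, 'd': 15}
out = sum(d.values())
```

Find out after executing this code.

Step 1: d.values() = [14, 12, 20, 15].
Step 2: sum = 61.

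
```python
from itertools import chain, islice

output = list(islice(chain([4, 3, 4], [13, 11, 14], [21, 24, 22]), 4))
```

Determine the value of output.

Step 1: chain([4, 3, 4], [13, 11, 14], [21, 24, 22]) = [4, 3, 4, 13, 11, 14, 21, 24, 22].
Step 2: islice takes first 4 elements: [4, 3, 4, 13].
Therefore output = [4, 3, 4, 13].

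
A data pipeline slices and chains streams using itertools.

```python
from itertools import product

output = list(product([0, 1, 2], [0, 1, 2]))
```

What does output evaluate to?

Step 1: product([0, 1, 2], [0, 1, 2]) gives all pairs:
  (0, 0)
  (0, 1)
  (0, 2)
  (1, 0)
  (1, 1)
  (1, 2)
  (2, 0)
  (2, 1)
  (2, 2)
Therefore output = [(0, 0), (0, 1), (0, 2), (1, 0), (1, 1), (1, 2), (2, 0), (2, 1), (2, 2)].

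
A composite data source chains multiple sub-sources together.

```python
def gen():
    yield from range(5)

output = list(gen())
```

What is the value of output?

Step 1: yield from delegates to the iterable, yielding each element.
Step 2: Collected values: [0, 1, 2, 3, 4].
Therefore output = [0, 1, 2, 3, 4].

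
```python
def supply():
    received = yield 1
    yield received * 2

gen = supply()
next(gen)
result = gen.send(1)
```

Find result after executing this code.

Step 1: next(gen) advances to first yield, producing 1.
Step 2: send(1) resumes, received = 1.
Step 3: yield received * 2 = 1 * 2 = 2.
Therefore result = 2.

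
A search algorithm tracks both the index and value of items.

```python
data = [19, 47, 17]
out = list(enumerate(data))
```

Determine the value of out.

Step 1: enumerate pairs each element with its index:
  (0, 19)
  (1, 47)
  (2, 17)
Therefore out = [(0, 19), (1, 47), (2, 17)].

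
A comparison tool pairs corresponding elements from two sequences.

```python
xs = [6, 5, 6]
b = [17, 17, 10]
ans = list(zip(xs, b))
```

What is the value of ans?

Step 1: zip pairs elements at same index:
  Index 0: (6, 17)
  Index 1: (5, 17)
  Index 2: (6, 10)
Therefore ans = [(6, 17), (5, 17), (6, 10)].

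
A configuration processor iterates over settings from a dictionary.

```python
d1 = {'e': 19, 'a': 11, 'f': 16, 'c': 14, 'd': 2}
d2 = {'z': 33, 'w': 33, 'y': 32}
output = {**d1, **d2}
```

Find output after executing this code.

Step 1: Merge d1 and d2 (d2 values override on key conflicts).
Step 2: d1 has keys ['e', 'a', 'f', 'c', 'd'], d2 has keys ['z', 'w', 'y'].
Therefore output = {'e': 19, 'a': 11, 'f': 16, 'c': 14, 'd': 2, 'z': 33, 'w': 33, 'y': 32}.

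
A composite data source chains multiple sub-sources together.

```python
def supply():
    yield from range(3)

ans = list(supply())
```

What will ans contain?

Step 1: yield from delegates to the iterable, yielding each element.
Step 2: Collected values: [0, 1, 2].
Therefore ans = [0, 1, 2].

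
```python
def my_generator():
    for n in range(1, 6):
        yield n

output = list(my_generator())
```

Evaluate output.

Step 1: The generator yields each value from range(1, 6).
Step 2: list() consumes all yields: [1, 2, 3, 4, 5].
Therefore output = [1, 2, 3, 4, 5].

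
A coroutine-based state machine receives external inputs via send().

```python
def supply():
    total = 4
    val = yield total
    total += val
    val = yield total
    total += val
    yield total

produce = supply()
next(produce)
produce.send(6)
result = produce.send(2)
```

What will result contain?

Step 1: next() -> yield total=4.
Step 2: send(6) -> val=6, total = 4+6 = 10, yield 10.
Step 3: send(2) -> val=2, total = 10+2 = 12, yield 12.
Therefore result = 12.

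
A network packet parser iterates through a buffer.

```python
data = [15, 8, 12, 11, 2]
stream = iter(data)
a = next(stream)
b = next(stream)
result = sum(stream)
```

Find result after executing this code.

Step 1: Create iterator over [15, 8, 12, 11, 2].
Step 2: a = next() = 15, b = next() = 8.
Step 3: sum() of remaining [12, 11, 2] = 25.
Therefore result = 25.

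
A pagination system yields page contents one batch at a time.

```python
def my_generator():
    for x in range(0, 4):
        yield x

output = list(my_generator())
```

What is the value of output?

Step 1: The generator yields each value from range(0, 4).
Step 2: list() consumes all yields: [0, 1, 2, 3].
Therefore output = [0, 1, 2, 3].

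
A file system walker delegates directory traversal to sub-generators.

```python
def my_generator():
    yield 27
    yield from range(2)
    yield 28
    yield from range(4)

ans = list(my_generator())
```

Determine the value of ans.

Step 1: Trace yields in order:
  yield 27
  yield 0
  yield 1
  yield 28
  yield 0
  yield 1
  yield 2
  yield 3
Therefore ans = [27, 0, 1, 28, 0, 1, 2, 3].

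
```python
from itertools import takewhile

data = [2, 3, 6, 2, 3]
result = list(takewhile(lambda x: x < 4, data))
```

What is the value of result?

Step 1: takewhile stops at first element >= 4:
  2 < 4: take
  3 < 4: take
  6 >= 4: stop
Therefore result = [2, 3].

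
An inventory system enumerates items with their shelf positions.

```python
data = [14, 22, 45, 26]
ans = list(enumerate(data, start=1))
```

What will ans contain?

Step 1: enumerate with start=1:
  (1, 14)
  (2, 22)
  (3, 45)
  (4, 26)
Therefore ans = [(1, 14), (2, 22), (3, 45), (4, 26)].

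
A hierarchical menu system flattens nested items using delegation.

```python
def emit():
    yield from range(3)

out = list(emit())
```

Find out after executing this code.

Step 1: yield from delegates to the iterable, yielding each element.
Step 2: Collected values: [0, 1, 2].
Therefore out = [0, 1, 2].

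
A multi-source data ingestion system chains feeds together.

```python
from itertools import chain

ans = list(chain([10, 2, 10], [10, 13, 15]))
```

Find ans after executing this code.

Step 1: chain() concatenates iterables: [10, 2, 10] + [10, 13, 15].
Therefore ans = [10, 2, 10, 10, 13, 15].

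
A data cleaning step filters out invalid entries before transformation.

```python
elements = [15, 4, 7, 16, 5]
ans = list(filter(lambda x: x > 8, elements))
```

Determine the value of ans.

Step 1: Filter elements > 8:
  15: kept
  4: removed
  7: removed
  16: kept
  5: removed
Therefore ans = [15, 16].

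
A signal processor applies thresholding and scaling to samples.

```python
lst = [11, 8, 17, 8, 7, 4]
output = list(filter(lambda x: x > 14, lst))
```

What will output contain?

Step 1: Filter elements > 14:
  11: removed
  8: removed
  17: kept
  8: removed
  7: removed
  4: removed
Therefore output = [17].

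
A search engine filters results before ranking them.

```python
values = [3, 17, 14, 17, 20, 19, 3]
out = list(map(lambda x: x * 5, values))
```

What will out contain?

Step 1: Apply lambda x: x * 5 to each element:
  3 -> 15
  17 -> 85
  14 -> 70
  17 -> 85
  20 -> 100
  19 -> 95
  3 -> 15
Therefore out = [15, 85, 70, 85, 100, 95, 15].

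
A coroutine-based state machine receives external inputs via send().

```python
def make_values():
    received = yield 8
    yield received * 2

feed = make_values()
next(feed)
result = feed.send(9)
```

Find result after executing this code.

Step 1: next(feed) advances to first yield, producing 8.
Step 2: send(9) resumes, received = 9.
Step 3: yield received * 2 = 9 * 2 = 18.
Therefore result = 18.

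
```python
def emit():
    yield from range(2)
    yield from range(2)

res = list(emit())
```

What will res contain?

Step 1: Trace yields in order:
  yield 0
  yield 1
  yield 0
  yield 1
Therefore res = [0, 1, 0, 1].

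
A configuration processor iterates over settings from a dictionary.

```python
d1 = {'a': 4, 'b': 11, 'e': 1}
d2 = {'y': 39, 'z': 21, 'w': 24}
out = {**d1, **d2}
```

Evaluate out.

Step 1: Merge d1 and d2 (d2 values override on key conflicts).
Step 2: d1 has keys ['a', 'b', 'e'], d2 has keys ['y', 'z', 'w'].
Therefore out = {'a': 4, 'b': 11, 'e': 1, 'y': 39, 'z': 21, 'w': 24}.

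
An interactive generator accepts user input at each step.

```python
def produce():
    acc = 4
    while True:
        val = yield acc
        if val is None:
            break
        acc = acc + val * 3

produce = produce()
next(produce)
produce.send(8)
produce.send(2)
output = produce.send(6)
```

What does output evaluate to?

Step 1: next() -> yield acc=4.
Step 2: send(8) -> val=8, acc = 4 + 8*3 = 28, yield 28.
Step 3: send(2) -> val=2, acc = 28 + 2*3 = 34, yield 34.
Step 4: send(6) -> val=6, acc = 34 + 6*3 = 52, yield 52.
Therefore output = 52.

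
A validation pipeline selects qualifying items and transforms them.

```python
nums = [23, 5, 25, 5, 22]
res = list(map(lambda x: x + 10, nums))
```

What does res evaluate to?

Step 1: Apply lambda x: x + 10 to each element:
  23 -> 33
  5 -> 15
  25 -> 35
  5 -> 15
  22 -> 32
Therefore res = [33, 15, 35, 15, 32].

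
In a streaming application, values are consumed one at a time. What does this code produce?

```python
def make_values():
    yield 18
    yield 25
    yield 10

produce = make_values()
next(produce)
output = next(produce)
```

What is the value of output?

Step 1: make_values() creates a generator.
Step 2: next(produce) yields 18 (consumed and discarded).
Step 3: next(produce) yields 25, assigned to output.
Therefore output = 25.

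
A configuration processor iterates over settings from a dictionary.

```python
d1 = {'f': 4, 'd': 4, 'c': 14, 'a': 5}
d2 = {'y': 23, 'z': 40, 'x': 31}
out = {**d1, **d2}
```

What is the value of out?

Step 1: Merge d1 and d2 (d2 values override on key conflicts).
Step 2: d1 has keys ['f', 'd', 'c', 'a'], d2 has keys ['y', 'z', 'x'].
Therefore out = {'f': 4, 'd': 4, 'c': 14, 'a': 5, 'y': 23, 'z': 40, 'x': 31}.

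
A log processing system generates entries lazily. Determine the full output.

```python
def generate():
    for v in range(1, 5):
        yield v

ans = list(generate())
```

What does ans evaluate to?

Step 1: The generator yields each value from range(1, 5).
Step 2: list() consumes all yields: [1, 2, 3, 4].
Therefore ans = [1, 2, 3, 4].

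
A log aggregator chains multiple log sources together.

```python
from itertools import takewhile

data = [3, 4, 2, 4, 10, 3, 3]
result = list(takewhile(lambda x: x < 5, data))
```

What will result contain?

Step 1: takewhile stops at first element >= 5:
  3 < 5: take
  4 < 5: take
  2 < 5: take
  4 < 5: take
  10 >= 5: stop
Therefore result = [3, 4, 2, 4].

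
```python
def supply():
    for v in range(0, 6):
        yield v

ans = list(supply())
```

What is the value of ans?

Step 1: The generator yields each value from range(0, 6).
Step 2: list() consumes all yields: [0, 1, 2, 3, 4, 5].
Therefore ans = [0, 1, 2, 3, 4, 5].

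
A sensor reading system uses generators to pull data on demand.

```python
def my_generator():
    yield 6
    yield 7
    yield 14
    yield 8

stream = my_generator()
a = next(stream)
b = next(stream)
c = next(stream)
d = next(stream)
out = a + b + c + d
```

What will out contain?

Step 1: Create generator and consume all values:
  a = next(stream) = 6
  b = next(stream) = 7
  c = next(stream) = 14
  d = next(stream) = 8
Step 2: out = 6 + 7 + 14 + 8 = 35.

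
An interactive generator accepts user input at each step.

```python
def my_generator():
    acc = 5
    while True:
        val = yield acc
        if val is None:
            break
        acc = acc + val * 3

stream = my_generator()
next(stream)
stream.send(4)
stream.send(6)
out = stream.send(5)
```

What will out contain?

Step 1: next() -> yield acc=5.
Step 2: send(4) -> val=4, acc = 5 + 4*3 = 17, yield 17.
Step 3: send(6) -> val=6, acc = 17 + 6*3 = 35, yield 35.
Step 4: send(5) -> val=5, acc = 35 + 5*3 = 50, yield 50.
Therefore out = 50.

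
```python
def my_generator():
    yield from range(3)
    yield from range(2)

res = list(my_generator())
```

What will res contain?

Step 1: Trace yields in order:
  yield 0
  yield 1
  yield 2
  yield 0
  yield 1
Therefore res = [0, 1, 2, 0, 1].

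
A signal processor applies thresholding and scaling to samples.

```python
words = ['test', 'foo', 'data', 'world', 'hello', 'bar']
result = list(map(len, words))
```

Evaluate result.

Step 1: Map len() to each word:
  'test' -> 4
  'foo' -> 3
  'data' -> 4
  'world' -> 5
  'hello' -> 5
  'bar' -> 3
Therefore result = [4, 3, 4, 5, 5, 3].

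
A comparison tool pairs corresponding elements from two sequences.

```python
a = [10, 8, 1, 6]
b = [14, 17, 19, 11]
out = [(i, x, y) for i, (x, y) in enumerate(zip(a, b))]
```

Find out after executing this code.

Step 1: enumerate(zip(a, b)) gives index with paired elements:
  i=0: (10, 14)
  i=1: (8, 17)
  i=2: (1, 19)
  i=3: (6, 11)
Therefore out = [(0, 10, 14), (1, 8, 17), (2, 1, 19), (3, 6, 11)].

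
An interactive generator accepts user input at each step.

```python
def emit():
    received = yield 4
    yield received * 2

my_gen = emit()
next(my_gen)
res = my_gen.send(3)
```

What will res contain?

Step 1: next(my_gen) advances to first yield, producing 4.
Step 2: send(3) resumes, received = 3.
Step 3: yield received * 2 = 3 * 2 = 6.
Therefore res = 6.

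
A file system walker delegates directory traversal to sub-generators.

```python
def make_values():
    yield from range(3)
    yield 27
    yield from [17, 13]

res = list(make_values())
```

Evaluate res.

Step 1: Trace yields in order:
  yield 0
  yield 1
  yield 2
  yield 27
  yield 17
  yield 13
Therefore res = [0, 1, 2, 27, 17, 13].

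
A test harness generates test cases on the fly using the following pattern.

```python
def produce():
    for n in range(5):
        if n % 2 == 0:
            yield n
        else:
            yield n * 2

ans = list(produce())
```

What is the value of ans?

Step 1: For each n in range(5), yield n if even, else n*2:
  n=0 (even): yield 0
  n=1 (odd): yield 1*2 = 2
  n=2 (even): yield 2
  n=3 (odd): yield 3*2 = 6
  n=4 (even): yield 4
Therefore ans = [0, 2, 2, 6, 4].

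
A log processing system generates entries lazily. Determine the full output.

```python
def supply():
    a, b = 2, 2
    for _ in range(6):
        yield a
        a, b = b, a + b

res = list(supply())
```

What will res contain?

Step 1: Fibonacci-like sequence starting with a=2, b=2:
  Iteration 1: yield a=2, then a,b = 2,4
  Iteration 2: yield a=2, then a,b = 4,6
  Iteration 3: yield a=4, then a,b = 6,10
  Iteration 4: yield a=6, then a,b = 10,16
  Iteration 5: yield a=10, then a,b = 16,26
  Iteration 6: yield a=16, then a,b = 26,42
Therefore res = [2, 2, 4, 6, 10, 16].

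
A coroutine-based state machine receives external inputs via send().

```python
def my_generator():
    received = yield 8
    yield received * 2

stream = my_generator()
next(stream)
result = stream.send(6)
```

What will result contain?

Step 1: next(stream) advances to first yield, producing 8.
Step 2: send(6) resumes, received = 6.
Step 3: yield received * 2 = 6 * 2 = 12.
Therefore result = 12.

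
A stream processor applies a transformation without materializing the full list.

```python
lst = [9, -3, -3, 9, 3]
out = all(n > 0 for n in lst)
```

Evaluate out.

Step 1: Check n > 0 for each element in [9, -3, -3, 9, 3]:
  9 > 0: True
  -3 > 0: False
  -3 > 0: False
  9 > 0: True
  3 > 0: True
Step 2: all() returns False.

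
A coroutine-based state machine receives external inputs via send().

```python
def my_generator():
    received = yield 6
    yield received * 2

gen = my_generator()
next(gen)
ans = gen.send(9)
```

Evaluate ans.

Step 1: next(gen) advances to first yield, producing 6.
Step 2: send(9) resumes, received = 9.
Step 3: yield received * 2 = 9 * 2 = 18.
Therefore ans = 18.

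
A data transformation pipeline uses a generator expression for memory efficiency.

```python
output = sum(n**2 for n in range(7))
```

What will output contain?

Step 1: Compute n**2 for each n in range(7):
  n=0: 0**2 = 0
  n=1: 1**2 = 1
  n=2: 2**2 = 4
  n=3: 3**2 = 9
  n=4: 4**2 = 16
  n=5: 5**2 = 25
  n=6: 6**2 = 36
Step 2: sum = 0 + 1 + 4 + 9 + 16 + 25 + 36 = 91.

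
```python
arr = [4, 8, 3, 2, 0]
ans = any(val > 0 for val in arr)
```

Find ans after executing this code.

Step 1: Check val > 0 for each element in [4, 8, 3, 2, 0]:
  4 > 0: True
  8 > 0: True
  3 > 0: True
  2 > 0: True
  0 > 0: False
Step 2: any() returns True.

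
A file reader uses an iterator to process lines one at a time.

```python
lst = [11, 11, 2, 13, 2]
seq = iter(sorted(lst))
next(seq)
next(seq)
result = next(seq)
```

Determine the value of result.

Step 1: sorted([11, 11, 2, 13, 2]) = [2, 2, 11, 11, 13].
Step 2: Create iterator and skip 2 elements.
Step 3: next() returns 11.
Therefore result = 11.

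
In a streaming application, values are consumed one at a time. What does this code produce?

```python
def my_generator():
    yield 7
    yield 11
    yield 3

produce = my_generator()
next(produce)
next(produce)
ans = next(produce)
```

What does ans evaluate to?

Step 1: my_generator() creates a generator.
Step 2: next(produce) yields 7 (consumed and discarded).
Step 3: next(produce) yields 11 (consumed and discarded).
Step 4: next(produce) yields 3, assigned to ans.
Therefore ans = 3.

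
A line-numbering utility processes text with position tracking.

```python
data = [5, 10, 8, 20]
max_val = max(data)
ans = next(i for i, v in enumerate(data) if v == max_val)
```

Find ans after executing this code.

Step 1: max([5, 10, 8, 20]) = 20.
Step 2: Find first index where value == 20:
  Index 0: 5 != 20
  Index 1: 10 != 20
  Index 2: 8 != 20
  Index 3: 20 == 20, found!
Therefore ans = 3.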